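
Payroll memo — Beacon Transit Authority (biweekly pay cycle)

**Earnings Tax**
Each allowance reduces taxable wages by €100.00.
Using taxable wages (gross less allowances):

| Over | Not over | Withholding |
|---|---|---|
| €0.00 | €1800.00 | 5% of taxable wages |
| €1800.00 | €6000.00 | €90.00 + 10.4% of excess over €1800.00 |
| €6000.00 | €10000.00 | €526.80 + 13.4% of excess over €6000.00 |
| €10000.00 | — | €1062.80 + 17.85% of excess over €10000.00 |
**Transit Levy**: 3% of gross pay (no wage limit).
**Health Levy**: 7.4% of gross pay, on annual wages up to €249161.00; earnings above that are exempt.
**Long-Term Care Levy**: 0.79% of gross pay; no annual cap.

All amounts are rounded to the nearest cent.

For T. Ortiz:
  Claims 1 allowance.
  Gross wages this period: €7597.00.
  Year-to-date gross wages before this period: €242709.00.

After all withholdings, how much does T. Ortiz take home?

€6104.22

Earnings Tax: taxable = €7597.00 − 1×€100.00 = €7497.00
  €526.80 + 13.4% × (€7497.00 − €6000.00) = €526.80 + 13.4% × €1497.00 = €727.40
Transit Levy: 3% × €7597.00 = €227.91
Health Levy: cap €249161.00 − YTD €242709.00 = €6452.00 subject; 7.4% × €6452.00 = €477.45
Long-Term Care Levy: 0.79% × €7597.00 = €60.02
Total withheld: €727.40 + €227.91 + €477.45 + €60.02 = €1492.78
Net pay: €7597.00 − €1492.78 = €6104.22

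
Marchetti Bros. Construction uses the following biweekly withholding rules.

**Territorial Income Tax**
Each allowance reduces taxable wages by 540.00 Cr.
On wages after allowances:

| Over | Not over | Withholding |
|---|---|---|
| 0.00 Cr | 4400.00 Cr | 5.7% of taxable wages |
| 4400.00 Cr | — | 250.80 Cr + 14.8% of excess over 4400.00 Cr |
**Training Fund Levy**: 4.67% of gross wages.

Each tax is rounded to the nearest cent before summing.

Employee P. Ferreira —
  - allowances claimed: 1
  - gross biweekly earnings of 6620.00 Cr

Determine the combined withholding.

Territorial Income Tax: taxable = 6620.00 Cr − 1×540.00 Cr = 6080.00 Cr
  250.80 Cr + 14.8% × (6080.00 Cr − 4400.00 Cr) = 250.80 Cr + 14.8% × 1680.00 Cr = 499.44 Cr
Training Fund Levy: 4.67% × 6620.00 Cr = 309.15 Cr
Total: 499.44 Cr + 309.15 Cr = 808.59 Cr

808.59 Cr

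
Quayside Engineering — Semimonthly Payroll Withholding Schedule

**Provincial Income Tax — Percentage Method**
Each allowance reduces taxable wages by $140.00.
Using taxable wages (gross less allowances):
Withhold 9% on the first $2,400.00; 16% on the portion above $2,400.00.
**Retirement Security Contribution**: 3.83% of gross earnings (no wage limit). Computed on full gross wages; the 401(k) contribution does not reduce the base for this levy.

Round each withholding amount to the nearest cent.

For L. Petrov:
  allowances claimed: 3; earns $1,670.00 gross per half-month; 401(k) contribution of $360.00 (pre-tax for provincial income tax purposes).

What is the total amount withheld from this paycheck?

Provincial Income Tax: taxable = $1,670.00 − $360.00 − 3×$140.00 = $890.00
  9% × $890.00 = $80.10
Retirement Security Contribution: 3.83% × $1,670.00 = $63.96
Total: $80.10 + $63.96 = $144.06

$144.06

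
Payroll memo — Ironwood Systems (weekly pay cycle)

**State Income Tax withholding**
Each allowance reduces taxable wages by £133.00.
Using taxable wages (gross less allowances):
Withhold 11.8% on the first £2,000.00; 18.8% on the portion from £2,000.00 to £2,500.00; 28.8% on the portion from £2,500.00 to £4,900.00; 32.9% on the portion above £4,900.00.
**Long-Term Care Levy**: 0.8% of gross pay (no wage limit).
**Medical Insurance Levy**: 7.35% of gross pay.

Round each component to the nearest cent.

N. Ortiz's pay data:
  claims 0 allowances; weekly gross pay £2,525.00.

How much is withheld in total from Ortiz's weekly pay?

State Income Tax: taxable = £2,525.00
  £330.00 + 28.8% × (£2,525.00 − £2,500.00) = £330.00 + 28.8% × £25.00 = £337.20
Long-Term Care Levy: 0.8% × £2,525.00 = £20.20
Medical Insurance Levy: 7.35% × £2,525.00 = £185.59
Total: £337.20 + £20.20 + £185.59 = £542.99

£542.99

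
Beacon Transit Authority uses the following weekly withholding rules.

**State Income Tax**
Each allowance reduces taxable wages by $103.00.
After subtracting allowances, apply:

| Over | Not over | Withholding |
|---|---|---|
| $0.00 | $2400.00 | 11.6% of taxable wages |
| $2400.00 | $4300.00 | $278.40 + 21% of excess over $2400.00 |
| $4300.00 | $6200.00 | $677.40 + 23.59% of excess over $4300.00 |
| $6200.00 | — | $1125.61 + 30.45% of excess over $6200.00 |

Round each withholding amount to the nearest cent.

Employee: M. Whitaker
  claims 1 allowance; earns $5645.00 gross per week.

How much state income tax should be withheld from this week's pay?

$970.39

State Income Tax: taxable = $5645.00 − 1×$103.00 = $5542.00
  $677.40 + 23.59% × ($5542.00 − $4300.00) = $677.40 + 23.59% × $1242.00 = $970.39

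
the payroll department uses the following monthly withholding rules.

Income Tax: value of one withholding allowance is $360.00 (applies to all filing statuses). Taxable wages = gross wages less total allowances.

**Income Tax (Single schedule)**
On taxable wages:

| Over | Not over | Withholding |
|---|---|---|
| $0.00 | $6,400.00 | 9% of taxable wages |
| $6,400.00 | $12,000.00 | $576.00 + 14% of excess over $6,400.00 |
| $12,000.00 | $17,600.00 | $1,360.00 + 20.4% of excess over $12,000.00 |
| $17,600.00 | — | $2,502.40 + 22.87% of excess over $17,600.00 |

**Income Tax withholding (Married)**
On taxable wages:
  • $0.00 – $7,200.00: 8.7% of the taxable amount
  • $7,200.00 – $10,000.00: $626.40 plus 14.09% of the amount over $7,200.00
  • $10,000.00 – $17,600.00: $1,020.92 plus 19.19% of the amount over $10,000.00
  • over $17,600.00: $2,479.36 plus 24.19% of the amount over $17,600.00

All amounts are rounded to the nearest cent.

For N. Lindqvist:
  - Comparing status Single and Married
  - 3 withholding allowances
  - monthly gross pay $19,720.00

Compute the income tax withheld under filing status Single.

$2,740.25

Income Tax (Single): taxable = $19,720.00 − 3×$360.00 = $18,640.00
  $2,502.40 + 22.87% × ($18,640.00 − $17,600.00) = $2,502.40 + 22.87% × $1,040.00 = $2,740.25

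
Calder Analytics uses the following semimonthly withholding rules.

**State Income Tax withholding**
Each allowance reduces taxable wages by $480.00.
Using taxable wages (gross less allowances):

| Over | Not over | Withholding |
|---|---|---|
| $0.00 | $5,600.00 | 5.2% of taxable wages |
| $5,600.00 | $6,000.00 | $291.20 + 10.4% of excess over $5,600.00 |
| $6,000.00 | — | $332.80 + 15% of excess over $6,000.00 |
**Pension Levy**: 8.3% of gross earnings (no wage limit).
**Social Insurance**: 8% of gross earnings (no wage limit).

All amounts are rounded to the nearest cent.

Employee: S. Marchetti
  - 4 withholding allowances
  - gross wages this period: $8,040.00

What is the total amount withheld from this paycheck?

State Income Tax: taxable = $8,040.00 − 4×$480.00 = $6,120.00
  $332.80 + 15% × ($6,120.00 − $6,000.00) = $332.80 + 15% × $120.00 = $350.80
Pension Levy: 8.3% × $8,040.00 = $667.32
Social Insurance: 8% × $8,040.00 = $643.20
Total: $350.80 + $667.32 + $643.20 = $1,661.32

$1,661.32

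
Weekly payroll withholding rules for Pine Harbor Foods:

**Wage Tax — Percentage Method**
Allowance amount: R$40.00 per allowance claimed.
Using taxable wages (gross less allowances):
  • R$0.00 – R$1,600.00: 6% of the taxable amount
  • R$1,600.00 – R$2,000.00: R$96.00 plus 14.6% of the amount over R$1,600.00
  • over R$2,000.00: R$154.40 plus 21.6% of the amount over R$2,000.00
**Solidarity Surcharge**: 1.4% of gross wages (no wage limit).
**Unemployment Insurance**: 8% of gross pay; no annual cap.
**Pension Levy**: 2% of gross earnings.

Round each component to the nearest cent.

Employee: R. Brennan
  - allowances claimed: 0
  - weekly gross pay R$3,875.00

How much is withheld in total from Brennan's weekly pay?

R$1,001.15

Wage Tax: taxable = R$3,875.00
  R$154.40 + 21.6% × (R$3,875.00 − R$2,000.00) = R$154.40 + 21.6% × R$1,875.00 = R$559.40
Solidarity Surcharge: 1.4% × R$3,875.00 = R$54.25
Unemployment Insurance: 8% × R$3,875.00 = R$310.00
Pension Levy: 2% × R$3,875.00 = R$77.50
Total: R$559.40 + R$54.25 + R$310.00 + R$77.50 = R$1,001.15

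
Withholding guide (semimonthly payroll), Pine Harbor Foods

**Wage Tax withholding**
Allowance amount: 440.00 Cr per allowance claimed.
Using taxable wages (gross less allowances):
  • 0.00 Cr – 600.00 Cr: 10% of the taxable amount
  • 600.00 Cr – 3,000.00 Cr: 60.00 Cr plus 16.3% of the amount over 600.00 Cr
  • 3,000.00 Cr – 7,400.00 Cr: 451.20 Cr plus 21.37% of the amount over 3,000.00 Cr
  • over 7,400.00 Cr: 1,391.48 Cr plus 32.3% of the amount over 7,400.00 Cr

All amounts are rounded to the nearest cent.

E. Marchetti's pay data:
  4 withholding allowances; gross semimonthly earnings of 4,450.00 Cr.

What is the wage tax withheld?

Wage Tax: taxable = 4,450.00 Cr − 4×440.00 Cr = 2,690.00 Cr
  60.00 Cr + 16.3% × (2,690.00 Cr − 600.00 Cr) = 60.00 Cr + 16.3% × 2,090.00 Cr = 400.67 Cr

400.67 Cr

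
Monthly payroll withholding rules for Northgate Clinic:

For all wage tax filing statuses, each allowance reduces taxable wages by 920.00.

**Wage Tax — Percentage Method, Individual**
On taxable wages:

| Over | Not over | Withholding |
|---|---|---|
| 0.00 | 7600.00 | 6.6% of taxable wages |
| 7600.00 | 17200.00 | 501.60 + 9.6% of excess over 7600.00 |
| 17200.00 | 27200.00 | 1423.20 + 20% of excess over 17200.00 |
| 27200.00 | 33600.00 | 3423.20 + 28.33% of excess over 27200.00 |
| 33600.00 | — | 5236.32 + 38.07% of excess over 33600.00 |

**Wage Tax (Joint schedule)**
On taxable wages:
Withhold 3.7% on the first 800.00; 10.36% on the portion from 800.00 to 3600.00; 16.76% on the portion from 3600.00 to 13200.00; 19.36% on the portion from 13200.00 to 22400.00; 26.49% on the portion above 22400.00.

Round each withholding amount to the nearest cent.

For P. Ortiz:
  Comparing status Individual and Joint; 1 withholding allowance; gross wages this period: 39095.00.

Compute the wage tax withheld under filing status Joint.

Wage Tax (Joint): taxable = 39095.00 − 1×920.00 = 38175.00
  3709.76 + 26.49% × (38175.00 − 22400.00) = 3709.76 + 26.49% × 15775.00 = 7888.56

7888.56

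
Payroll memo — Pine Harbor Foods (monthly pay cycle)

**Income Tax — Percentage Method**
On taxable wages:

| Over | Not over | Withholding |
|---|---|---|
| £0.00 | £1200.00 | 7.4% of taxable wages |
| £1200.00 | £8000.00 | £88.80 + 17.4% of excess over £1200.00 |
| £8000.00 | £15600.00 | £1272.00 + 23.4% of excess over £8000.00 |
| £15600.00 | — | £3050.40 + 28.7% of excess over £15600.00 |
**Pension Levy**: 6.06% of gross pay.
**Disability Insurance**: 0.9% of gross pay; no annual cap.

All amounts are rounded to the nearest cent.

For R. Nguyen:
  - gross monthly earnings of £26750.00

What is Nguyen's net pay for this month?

£18637.75

Income Tax: taxable = £26750.00
  £3050.40 + 28.7% × (£26750.00 − £15600.00) = £3050.40 + 28.7% × £11150.00 = £6250.45
Pension Levy: 6.06% × £26750.00 = £1621.05
Disability Insurance: 0.9% × £26750.00 = £240.75
Total withheld: £6250.45 + £1621.05 + £240.75 = £8112.25
Net pay: £26750.00 − £8112.25 = £18637.75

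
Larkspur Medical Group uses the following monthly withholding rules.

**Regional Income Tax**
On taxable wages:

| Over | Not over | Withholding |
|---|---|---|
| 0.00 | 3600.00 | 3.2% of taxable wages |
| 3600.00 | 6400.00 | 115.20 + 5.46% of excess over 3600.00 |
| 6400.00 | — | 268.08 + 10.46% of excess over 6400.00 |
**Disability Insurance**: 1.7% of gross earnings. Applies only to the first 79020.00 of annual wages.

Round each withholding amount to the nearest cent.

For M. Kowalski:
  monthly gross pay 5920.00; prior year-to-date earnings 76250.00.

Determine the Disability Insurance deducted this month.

47.09

Disability Insurance: cap 79020.00 − YTD 76250.00 = 2770.00 subject; 1.7% × 2770.00 = 47.09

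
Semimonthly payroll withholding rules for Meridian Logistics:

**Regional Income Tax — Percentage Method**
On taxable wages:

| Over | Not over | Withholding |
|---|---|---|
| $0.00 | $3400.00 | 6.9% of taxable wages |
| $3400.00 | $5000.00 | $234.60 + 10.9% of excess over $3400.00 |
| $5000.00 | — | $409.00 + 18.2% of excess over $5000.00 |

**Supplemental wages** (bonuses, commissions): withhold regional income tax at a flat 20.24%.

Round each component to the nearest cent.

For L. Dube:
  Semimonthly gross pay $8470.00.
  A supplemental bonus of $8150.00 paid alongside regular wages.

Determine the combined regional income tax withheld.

Regional Income Tax: taxable = $8470.00
  $409.00 + 18.2% × ($8470.00 − $5000.00) = $409.00 + 18.2% × $3470.00 = $1040.54
Supplemental (20.24% flat on bonus): 20.24% × $8150.00 = $1649.56
Total regional income tax: $1040.54 + $1649.56 = $2690.10

$2690.10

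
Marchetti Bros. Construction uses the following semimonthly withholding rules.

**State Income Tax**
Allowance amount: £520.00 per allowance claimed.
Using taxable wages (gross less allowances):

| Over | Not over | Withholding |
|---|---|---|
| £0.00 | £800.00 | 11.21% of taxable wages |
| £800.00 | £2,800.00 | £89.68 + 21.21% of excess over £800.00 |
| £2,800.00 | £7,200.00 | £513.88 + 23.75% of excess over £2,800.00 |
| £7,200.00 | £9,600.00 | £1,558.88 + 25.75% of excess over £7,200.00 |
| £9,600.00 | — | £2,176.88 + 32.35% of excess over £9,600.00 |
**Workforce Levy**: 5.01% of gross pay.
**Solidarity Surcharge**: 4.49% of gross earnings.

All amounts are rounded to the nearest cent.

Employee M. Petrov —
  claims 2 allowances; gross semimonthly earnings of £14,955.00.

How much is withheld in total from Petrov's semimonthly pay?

State Income Tax: taxable = £14,955.00 − 2×£520.00 = £13,915.00
  £2,176.88 + 32.35% × (£13,915.00 − £9,600.00) = £2,176.88 + 32.35% × £4,315.00 = £3,572.78
Workforce Levy: 5.01% × £14,955.00 = £749.25
Solidarity Surcharge: 4.49% × £14,955.00 = £671.48
Total: £3,572.78 + £749.25 + £671.48 = £4,993.51

£4,993.51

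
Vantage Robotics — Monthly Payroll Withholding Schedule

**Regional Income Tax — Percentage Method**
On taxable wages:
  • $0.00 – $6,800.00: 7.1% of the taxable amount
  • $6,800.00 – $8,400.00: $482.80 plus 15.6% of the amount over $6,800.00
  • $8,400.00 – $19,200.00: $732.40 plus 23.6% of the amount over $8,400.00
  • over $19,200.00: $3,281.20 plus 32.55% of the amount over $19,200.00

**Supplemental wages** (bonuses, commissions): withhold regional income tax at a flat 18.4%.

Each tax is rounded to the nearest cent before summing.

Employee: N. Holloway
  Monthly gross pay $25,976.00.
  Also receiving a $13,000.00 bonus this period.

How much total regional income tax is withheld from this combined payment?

Regional Income Tax: taxable = $25,976.00
  $3,281.20 + 32.55% × ($25,976.00 − $19,200.00) = $3,281.20 + 32.55% × $6,776.00 = $5,486.79
Supplemental (18.4% flat on bonus): 18.4% × $13,000.00 = $2,392.00
Total regional income tax: $5,486.79 + $2,392.00 = $7,878.79

$7,878.79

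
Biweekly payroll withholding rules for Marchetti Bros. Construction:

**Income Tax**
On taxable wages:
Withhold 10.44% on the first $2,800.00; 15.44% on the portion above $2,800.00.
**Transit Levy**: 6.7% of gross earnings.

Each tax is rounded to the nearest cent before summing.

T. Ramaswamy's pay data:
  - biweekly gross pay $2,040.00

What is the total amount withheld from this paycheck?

$349.66

Income Tax: taxable = $2,040.00
  10.44% × $2,040.00 = $212.98
Transit Levy: 6.7% × $2,040.00 = $136.68
Total: $212.98 + $136.68 = $349.66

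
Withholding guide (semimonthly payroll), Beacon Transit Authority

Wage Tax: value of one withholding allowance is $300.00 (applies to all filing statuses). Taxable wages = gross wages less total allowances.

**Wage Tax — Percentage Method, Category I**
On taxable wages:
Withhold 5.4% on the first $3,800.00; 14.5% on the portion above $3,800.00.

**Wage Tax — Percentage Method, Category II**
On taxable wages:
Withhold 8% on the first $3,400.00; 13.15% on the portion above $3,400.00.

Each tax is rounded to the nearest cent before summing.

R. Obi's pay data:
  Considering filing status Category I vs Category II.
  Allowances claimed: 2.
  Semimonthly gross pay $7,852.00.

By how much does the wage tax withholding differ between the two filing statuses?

$72.80

Wage Tax (Category I): taxable = $7,852.00 − 2×$300.00 = $7,252.00
  $205.20 + 14.5% × ($7,252.00 − $3,800.00) = $205.20 + 14.5% × $3,452.00 = $705.74
Wage Tax (Category II): taxable = $7,852.00 − 2×$300.00 = $7,252.00
  $272.00 + 13.15% × ($7,252.00 − $3,400.00) = $272.00 + 13.15% × $3,852.00 = $778.54
Difference: |$705.74 − $778.54| = $72.80 (higher under Category II)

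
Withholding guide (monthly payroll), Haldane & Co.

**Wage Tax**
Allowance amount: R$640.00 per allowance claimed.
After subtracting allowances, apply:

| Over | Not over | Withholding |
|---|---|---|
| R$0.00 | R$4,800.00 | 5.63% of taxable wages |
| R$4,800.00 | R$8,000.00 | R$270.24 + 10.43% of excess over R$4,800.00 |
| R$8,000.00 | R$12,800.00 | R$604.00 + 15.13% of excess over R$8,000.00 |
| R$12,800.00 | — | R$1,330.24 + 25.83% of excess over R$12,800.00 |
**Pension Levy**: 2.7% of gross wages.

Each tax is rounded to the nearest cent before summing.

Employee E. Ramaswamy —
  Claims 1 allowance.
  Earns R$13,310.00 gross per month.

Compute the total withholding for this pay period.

R$1,669.94

Wage Tax: taxable = R$13,310.00 − 1×R$640.00 = R$12,670.00
  R$604.00 + 15.13% × (R$12,670.00 − R$8,000.00) = R$604.00 + 15.13% × R$4,670.00 = R$1,310.57
Pension Levy: 2.7% × R$13,310.00 = R$359.37
Total: R$1,310.57 + R$359.37 = R$1,669.94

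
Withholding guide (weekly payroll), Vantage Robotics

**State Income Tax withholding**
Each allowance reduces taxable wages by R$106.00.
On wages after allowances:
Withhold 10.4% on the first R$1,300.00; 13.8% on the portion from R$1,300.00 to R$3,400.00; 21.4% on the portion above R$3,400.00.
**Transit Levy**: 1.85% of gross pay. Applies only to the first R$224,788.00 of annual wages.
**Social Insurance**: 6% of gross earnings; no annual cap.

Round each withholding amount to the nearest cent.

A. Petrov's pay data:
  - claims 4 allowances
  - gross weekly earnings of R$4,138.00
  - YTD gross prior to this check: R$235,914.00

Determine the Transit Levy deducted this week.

Transit Levy: YTD R$235,914.00 ≥ cap R$224,788.00 → R$0.00

R$0.00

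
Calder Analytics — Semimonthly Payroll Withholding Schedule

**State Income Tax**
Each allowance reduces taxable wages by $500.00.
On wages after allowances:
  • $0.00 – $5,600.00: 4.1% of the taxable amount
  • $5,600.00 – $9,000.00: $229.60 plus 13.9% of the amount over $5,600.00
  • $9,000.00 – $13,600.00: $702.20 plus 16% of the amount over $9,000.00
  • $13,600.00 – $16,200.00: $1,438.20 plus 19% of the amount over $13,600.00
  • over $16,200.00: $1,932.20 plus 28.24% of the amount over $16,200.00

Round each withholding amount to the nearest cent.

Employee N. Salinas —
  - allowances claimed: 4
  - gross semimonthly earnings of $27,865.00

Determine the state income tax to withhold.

State Income Tax: taxable = $27,865.00 − 4×$500.00 = $25,865.00
  $1,932.20 + 28.24% × ($25,865.00 − $16,200.00) = $1,932.20 + 28.24% × $9,665.00 = $4,661.60

$4,661.60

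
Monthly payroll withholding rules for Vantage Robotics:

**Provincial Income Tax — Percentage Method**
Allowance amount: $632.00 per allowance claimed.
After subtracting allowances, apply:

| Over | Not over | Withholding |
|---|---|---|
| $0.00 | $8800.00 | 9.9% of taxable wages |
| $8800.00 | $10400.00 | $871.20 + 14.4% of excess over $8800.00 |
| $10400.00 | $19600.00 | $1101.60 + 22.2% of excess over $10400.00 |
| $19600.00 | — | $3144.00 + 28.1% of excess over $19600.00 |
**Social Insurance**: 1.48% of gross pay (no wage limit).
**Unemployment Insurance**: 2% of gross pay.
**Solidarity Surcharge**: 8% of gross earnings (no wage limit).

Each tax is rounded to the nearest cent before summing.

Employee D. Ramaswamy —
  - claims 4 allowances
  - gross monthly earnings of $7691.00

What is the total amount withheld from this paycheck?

Provincial Income Tax: taxable = $7691.00 − 4×$632.00 = $5163.00
  9.9% × $5163.00 = $511.14
Social Insurance: 1.48% × $7691.00 = $113.83
Unemployment Insurance: 2% × $7691.00 = $153.82
Solidarity Surcharge: 8% × $7691.00 = $615.28
Total: $511.14 + $113.83 + $153.82 + $615.28 = $1394.07

$1394.07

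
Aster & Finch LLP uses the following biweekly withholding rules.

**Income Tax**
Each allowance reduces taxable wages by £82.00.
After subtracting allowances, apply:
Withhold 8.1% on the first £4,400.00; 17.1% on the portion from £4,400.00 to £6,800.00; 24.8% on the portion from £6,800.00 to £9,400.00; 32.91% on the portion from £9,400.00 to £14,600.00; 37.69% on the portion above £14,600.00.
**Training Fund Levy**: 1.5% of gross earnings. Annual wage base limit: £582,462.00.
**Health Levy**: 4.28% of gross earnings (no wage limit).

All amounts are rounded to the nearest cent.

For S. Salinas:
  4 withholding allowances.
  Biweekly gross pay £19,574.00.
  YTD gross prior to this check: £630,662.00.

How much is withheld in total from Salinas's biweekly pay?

Income Tax: taxable = £19,574.00 − 4×£82.00 = £19,246.00
  £3,122.92 + 37.69% × (£19,246.00 − £14,600.00) = £3,122.92 + 37.69% × £4,646.00 = £4,874.00
Training Fund Levy: YTD £630,662.00 ≥ cap £582,462.00 → £0.00
Health Levy: 4.28% × £19,574.00 = £837.77
Total: £4,874.00 + £0.00 + £837.77 = £5,711.77

£5,711.77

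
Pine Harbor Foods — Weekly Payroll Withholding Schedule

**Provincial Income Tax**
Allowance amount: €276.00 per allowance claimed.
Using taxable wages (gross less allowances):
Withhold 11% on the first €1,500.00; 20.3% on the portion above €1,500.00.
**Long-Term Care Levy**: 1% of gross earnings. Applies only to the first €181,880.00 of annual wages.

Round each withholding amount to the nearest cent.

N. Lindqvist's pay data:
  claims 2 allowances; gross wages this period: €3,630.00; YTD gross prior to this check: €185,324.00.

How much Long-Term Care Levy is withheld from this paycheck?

Long-Term Care Levy: YTD €185,324.00 ≥ cap €181,880.00 → €0.00

€0.00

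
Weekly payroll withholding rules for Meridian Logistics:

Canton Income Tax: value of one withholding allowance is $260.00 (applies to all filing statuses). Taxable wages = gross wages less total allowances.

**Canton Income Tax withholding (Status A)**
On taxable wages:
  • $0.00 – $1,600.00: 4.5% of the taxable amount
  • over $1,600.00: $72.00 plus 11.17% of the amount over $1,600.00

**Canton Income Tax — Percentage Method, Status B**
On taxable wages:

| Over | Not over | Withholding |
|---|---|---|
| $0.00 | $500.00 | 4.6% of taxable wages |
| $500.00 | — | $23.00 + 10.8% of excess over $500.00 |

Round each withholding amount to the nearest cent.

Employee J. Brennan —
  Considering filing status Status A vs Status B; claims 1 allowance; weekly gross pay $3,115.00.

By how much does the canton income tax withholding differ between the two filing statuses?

Canton Income Tax (Status A): taxable = $3,115.00 − 1×$260.00 = $2,855.00
  $72.00 + 11.17% × ($2,855.00 − $1,600.00) = $72.00 + 11.17% × $1,255.00 = $212.18
Canton Income Tax (Status B): taxable = $3,115.00 − 1×$260.00 = $2,855.00
  $23.00 + 10.8% × ($2,855.00 − $500.00) = $23.00 + 10.8% × $2,355.00 = $277.34
Difference: |$212.18 − $277.34| = $65.16 (higher under Status B)

$65.16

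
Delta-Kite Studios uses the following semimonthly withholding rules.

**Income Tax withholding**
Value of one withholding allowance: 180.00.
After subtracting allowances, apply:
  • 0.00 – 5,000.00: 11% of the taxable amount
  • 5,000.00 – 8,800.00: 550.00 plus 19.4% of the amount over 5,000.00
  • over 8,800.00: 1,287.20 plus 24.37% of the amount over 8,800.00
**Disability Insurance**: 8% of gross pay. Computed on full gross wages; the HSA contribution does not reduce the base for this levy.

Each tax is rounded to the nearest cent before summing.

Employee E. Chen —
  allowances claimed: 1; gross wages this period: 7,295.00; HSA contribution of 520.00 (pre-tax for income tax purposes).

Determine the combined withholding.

1,443.03

Income Tax: taxable = 7,295.00 − 520.00 − 1×180.00 = 6,595.00
  550.00 + 19.4% × (6,595.00 − 5,000.00) = 550.00 + 19.4% × 1,595.00 = 859.43
Disability Insurance: 8% × 7,295.00 = 583.60
Total: 859.43 + 583.60 = 1,443.03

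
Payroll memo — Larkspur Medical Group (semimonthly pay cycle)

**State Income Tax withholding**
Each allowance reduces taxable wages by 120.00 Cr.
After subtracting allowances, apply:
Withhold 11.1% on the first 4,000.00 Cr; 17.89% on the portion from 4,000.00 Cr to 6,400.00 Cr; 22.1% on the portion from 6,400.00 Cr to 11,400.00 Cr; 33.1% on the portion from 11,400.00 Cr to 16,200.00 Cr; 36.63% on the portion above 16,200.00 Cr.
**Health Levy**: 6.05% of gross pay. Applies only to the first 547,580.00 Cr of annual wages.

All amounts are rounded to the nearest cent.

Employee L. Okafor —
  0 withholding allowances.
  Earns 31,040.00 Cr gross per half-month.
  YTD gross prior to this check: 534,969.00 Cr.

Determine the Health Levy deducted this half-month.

Health Levy: cap 547,580.00 Cr − YTD 534,969.00 Cr = 12,611.00 Cr subject; 6.05% × 12,611.00 Cr = 762.97 Cr

762.97 Cr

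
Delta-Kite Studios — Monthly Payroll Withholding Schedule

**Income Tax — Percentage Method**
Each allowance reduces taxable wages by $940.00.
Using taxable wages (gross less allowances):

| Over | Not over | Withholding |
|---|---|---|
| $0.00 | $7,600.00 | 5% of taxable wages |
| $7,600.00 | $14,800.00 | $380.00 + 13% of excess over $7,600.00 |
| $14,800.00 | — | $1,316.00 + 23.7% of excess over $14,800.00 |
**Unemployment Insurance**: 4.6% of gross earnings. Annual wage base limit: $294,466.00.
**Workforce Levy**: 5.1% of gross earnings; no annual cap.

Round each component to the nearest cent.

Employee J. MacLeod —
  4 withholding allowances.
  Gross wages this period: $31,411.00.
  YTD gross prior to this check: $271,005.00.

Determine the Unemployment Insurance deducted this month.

$1,079.21

Unemployment Insurance: cap $294,466.00 − YTD $271,005.00 = $23,461.00 subject; 4.6% × $23,461.00 = $1,079.21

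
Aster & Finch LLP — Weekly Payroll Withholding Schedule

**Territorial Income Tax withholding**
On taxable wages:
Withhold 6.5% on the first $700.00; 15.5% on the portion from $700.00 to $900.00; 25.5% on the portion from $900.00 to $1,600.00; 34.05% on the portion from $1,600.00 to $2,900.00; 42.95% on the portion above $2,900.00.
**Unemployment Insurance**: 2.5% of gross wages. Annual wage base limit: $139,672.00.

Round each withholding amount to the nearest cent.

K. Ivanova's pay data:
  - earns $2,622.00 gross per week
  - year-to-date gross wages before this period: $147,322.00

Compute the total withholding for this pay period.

Territorial Income Tax: taxable = $2,622.00
  $255.00 + 34.05% × ($2,622.00 − $1,600.00) = $255.00 + 34.05% × $1,022.00 = $602.99
Unemployment Insurance: YTD $147,322.00 ≥ cap $139,672.00 → $0.00
Total: $602.99 + $0.00 = $602.99

$602.99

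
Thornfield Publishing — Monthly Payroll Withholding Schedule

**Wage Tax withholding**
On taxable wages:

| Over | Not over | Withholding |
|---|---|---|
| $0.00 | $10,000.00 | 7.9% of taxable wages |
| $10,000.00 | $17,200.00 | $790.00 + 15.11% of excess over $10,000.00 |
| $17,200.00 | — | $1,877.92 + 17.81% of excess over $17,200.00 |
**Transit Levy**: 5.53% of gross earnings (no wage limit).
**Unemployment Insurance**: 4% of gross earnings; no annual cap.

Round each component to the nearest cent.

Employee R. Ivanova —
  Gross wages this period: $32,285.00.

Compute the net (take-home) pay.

$24,643.68

Wage Tax: taxable = $32,285.00
  $1,877.92 + 17.81% × ($32,285.00 − $17,200.00) = $1,877.92 + 17.81% × $15,085.00 = $4,564.56
Transit Levy: 5.53% × $32,285.00 = $1,785.36
Unemployment Insurance: 4% × $32,285.00 = $1,291.40
Total withheld: $4,564.56 + $1,785.36 + $1,291.40 = $7,641.32
Net pay: $32,285.00 − $7,641.32 = $24,643.68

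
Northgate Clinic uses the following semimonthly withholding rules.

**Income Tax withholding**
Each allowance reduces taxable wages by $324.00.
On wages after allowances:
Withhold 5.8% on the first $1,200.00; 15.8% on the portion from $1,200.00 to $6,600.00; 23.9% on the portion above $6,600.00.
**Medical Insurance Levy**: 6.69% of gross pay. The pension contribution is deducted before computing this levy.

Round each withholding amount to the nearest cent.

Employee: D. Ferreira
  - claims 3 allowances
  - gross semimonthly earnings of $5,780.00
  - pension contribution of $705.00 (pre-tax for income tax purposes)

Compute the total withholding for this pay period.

$867.79

Income Tax: taxable = $5,780.00 − $705.00 − 3×$324.00 = $4,103.00
  $69.60 + 15.8% × ($4,103.00 − $1,200.00) = $69.60 + 15.8% × $2,903.00 = $528.27
Medical Insurance Levy: 6.69% × $5,075.00 = $339.52
Total: $528.27 + $339.52 = $867.79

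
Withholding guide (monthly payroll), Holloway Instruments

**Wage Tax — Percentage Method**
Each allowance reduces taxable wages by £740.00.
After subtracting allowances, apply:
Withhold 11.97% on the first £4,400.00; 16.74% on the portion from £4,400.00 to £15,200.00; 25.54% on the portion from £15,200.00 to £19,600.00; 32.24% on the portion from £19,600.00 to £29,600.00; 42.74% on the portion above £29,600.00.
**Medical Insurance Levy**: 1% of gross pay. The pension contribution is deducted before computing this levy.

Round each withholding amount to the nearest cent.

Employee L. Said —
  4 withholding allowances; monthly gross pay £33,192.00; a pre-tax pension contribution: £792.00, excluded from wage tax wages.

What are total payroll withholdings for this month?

£6,954.78

Wage Tax: taxable = £33,192.00 − £792.00 − 4×£740.00 = £29,440.00
  £3,458.36 + 32.24% × (£29,440.00 − £19,600.00) = £3,458.36 + 32.24% × £9,840.00 = £6,630.78
Medical Insurance Levy: 1% × £32,400.00 = £324.00
Total: £6,630.78 + £324.00 = £6,954.78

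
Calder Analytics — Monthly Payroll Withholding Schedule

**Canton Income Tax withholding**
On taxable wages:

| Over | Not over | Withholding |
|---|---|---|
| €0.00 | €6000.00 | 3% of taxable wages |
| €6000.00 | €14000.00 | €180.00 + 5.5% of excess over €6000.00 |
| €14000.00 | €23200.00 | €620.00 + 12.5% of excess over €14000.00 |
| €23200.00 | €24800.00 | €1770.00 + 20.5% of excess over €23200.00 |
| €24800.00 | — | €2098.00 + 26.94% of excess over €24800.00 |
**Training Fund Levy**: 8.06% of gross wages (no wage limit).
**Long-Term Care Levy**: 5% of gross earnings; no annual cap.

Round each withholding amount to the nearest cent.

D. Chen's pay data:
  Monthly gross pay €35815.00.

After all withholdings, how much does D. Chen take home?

Canton Income Tax: taxable = €35815.00
  €2098.00 + 26.94% × (€35815.00 − €24800.00) = €2098.00 + 26.94% × €11015.00 = €5065.44
Training Fund Levy: 8.06% × €35815.00 = €2886.69
Long-Term Care Levy: 5% × €35815.00 = €1790.75
Total withheld: €5065.44 + €2886.69 + €1790.75 = €9742.88
Net pay: €35815.00 − €9742.88 = €26072.12

€26072.12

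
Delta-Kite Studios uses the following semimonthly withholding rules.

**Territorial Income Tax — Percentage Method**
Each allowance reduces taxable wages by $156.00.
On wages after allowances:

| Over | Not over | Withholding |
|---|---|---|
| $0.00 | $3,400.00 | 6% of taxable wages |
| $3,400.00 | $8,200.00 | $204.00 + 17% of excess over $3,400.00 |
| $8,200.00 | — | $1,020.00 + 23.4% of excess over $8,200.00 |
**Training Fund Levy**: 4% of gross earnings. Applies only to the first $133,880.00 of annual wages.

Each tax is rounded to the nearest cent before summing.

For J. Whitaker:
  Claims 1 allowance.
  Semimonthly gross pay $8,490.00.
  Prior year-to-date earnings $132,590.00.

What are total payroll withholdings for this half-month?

$1,102.96

Territorial Income Tax: taxable = $8,490.00 − 1×$156.00 = $8,334.00
  $1,020.00 + 23.4% × ($8,334.00 − $8,200.00) = $1,020.00 + 23.4% × $134.00 = $1,051.36
Training Fund Levy: cap $133,880.00 − YTD $132,590.00 = $1,290.00 subject; 4% × $1,290.00 = $51.60
Total: $1,051.36 + $51.60 = $1,102.96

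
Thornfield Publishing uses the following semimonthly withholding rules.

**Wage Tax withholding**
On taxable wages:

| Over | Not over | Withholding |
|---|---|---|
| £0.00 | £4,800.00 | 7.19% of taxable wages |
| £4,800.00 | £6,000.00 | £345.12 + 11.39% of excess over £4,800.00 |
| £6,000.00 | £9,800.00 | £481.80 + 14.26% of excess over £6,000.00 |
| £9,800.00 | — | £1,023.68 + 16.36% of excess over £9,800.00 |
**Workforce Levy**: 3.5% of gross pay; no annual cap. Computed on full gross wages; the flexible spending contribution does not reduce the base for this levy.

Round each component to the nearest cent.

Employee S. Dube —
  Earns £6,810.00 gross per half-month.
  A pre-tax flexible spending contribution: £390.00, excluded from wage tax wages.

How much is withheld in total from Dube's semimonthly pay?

Wage Tax: taxable = £6,810.00 − £390.00 = £6,420.00
  £481.80 + 14.26% × (£6,420.00 − £6,000.00) = £481.80 + 14.26% × £420.00 = £541.69
Workforce Levy: 3.5% × £6,810.00 = £238.35
Total: £541.69 + £238.35 = £780.04

£780.04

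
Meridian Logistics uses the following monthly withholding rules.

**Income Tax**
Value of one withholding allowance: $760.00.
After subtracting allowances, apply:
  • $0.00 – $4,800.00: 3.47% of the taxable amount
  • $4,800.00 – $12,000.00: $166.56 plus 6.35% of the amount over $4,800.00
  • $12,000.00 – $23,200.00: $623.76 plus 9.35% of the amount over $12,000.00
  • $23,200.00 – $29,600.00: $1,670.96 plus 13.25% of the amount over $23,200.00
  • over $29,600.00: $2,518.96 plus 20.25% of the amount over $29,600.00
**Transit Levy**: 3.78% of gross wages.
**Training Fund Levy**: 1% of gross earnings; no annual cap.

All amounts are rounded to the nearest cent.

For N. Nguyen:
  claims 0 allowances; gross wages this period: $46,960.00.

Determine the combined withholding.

$8,279.05

Income Tax: taxable = $46,960.00
  $2,518.96 + 20.25% × ($46,960.00 − $29,600.00) = $2,518.96 + 20.25% × $17,360.00 = $6,034.36
Transit Levy: 3.78% × $46,960.00 = $1,775.09
Training Fund Levy: 1% × $46,960.00 = $469.60
Total: $6,034.36 + $1,775.09 + $469.60 = $8,279.05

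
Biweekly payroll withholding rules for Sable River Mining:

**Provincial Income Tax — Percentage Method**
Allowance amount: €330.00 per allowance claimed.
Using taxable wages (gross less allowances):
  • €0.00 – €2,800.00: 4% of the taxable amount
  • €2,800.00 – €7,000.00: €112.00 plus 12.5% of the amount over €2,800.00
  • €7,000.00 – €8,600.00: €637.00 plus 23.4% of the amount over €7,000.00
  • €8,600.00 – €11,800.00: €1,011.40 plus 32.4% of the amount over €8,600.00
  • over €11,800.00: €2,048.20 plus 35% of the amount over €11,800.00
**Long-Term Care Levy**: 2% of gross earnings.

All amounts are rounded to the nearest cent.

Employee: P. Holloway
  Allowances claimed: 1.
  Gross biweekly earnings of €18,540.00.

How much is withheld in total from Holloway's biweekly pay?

€4,662.50

Provincial Income Tax: taxable = €18,540.00 − 1×€330.00 = €18,210.00
  €2,048.20 + 35% × (€18,210.00 − €11,800.00) = €2,048.20 + 35% × €6,410.00 = €4,291.70
Long-Term Care Levy: 2% × €18,540.00 = €370.80
Total: €4,291.70 + €370.80 = €4,662.50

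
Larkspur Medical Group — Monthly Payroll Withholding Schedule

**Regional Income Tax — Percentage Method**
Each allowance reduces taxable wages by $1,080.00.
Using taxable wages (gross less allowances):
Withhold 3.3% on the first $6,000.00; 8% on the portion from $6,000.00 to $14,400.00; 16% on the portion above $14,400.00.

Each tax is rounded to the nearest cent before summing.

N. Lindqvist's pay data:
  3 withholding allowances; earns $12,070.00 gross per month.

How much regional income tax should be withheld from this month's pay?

$424.40

Regional Income Tax: taxable = $12,070.00 − 3×$1,080.00 = $8,830.00
  $198.00 + 8% × ($8,830.00 − $6,000.00) = $198.00 + 8% × $2,830.00 = $424.40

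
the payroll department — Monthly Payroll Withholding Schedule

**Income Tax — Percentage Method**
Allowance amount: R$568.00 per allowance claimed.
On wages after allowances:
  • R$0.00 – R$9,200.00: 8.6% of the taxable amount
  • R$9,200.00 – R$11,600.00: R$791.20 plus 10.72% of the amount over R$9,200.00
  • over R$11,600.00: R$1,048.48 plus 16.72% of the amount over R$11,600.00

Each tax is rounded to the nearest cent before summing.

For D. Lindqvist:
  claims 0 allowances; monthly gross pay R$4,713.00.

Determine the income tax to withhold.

Income Tax: taxable = R$4,713.00
  8.6% × R$4,713.00 = R$405.32

R$405.32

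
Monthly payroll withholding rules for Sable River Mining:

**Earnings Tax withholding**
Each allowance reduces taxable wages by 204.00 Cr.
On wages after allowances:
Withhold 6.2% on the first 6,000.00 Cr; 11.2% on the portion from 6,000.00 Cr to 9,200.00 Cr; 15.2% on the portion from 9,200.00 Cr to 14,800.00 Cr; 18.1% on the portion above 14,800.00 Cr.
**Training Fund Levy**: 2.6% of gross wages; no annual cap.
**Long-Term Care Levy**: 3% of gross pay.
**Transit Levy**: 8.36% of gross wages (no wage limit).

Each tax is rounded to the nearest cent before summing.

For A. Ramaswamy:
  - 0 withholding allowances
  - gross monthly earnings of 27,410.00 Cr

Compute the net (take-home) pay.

19,719.55 Cr

Earnings Tax: taxable = 27,410.00 Cr
  1,581.60 Cr + 18.1% × (27,410.00 Cr − 14,800.00 Cr) = 1,581.60 Cr + 18.1% × 12,610.00 Cr = 3,864.01 Cr
Training Fund Levy: 2.6% × 27,410.00 Cr = 712.66 Cr
Long-Term Care Levy: 3% × 27,410.00 Cr = 822.30 Cr
Transit Levy: 8.36% × 27,410.00 Cr = 2,291.48 Cr
Total withheld: 3,864.01 Cr + 712.66 Cr + 822.30 Cr + 2,291.48 Cr = 7,690.45 Cr
Net pay: 27,410.00 Cr − 7,690.45 Cr = 19,719.55 Cr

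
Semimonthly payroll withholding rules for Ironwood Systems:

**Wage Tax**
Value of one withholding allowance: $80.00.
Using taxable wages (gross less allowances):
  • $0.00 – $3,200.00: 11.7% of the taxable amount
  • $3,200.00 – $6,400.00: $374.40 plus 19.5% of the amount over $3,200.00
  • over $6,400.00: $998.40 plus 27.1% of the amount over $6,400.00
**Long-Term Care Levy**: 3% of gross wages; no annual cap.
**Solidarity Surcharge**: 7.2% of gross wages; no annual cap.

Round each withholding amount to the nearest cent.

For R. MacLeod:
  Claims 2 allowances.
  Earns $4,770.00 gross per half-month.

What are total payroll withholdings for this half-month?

Wage Tax: taxable = $4,770.00 − 2×$80.00 = $4,610.00
  $374.40 + 19.5% × ($4,610.00 − $3,200.00) = $374.40 + 19.5% × $1,410.00 = $649.35
Long-Term Care Levy: 3% × $4,770.00 = $143.10
Solidarity Surcharge: 7.2% × $4,770.00 = $343.44
Total: $649.35 + $143.10 + $343.44 = $1,135.89

$1,135.89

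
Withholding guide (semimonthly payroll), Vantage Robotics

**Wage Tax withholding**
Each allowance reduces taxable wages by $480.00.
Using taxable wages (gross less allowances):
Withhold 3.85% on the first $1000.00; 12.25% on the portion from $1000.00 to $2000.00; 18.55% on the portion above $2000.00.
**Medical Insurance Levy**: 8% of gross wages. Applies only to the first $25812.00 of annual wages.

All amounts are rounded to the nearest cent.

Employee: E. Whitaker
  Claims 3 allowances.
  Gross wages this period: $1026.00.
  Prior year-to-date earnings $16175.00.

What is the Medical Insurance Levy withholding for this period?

$82.08

Medical Insurance Levy: 8% × $1026.00 = $82.08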